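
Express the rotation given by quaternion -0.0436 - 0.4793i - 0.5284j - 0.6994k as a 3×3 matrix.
[[-0.5367, 0.4455, 0.7165], [0.5675, -0.4378, 0.6973], [0.6244, 0.7809, -0.0179]]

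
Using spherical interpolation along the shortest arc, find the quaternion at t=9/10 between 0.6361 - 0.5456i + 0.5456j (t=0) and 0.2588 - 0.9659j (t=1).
-0.1632 - 0.0701i + 0.9841j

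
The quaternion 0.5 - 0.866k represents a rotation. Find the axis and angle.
axis = (0, 0, -1), θ = 2π/3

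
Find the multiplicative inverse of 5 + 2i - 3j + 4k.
0.0926 - 0.037i + 0.0556j - 0.0741k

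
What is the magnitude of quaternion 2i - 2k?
√8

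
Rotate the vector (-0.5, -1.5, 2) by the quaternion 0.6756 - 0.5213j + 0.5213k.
(-0.309, -2.124, 1.376)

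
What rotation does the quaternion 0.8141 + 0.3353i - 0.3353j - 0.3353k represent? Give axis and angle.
axis = (√3/3, -√3/3, -√3/3), θ = 71°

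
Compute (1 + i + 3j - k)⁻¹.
0.0833 - 0.0833i - 0.25j + 0.0833k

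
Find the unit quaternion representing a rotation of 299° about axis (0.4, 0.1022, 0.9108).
-0.8616 + 0.203i + 0.0519j + 0.4623k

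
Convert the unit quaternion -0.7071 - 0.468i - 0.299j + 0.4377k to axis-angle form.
axis = (-0.6618, -0.4228, 0.619), θ = 3π/2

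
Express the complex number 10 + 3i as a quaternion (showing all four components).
10 + 3i + 0j + 0k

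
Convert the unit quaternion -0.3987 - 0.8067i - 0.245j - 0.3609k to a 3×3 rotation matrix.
[[0.6195, 0.1075, 0.7776], [0.6831, -0.562, -0.4664], [0.3869, 0.8201, -0.4216]]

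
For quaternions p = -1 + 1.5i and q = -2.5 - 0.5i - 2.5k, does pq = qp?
No: pq = 3.25 - 3.25i + 3.75j + 2.5k ≠ 3.25 - 3.25i - 3.75j + 2.5k = qp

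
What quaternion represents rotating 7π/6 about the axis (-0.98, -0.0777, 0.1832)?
-0.2588 - 0.9466i - 0.0751j + 0.177k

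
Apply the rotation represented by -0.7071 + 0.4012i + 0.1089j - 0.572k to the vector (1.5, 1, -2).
(0.987, 0.483, -2.458)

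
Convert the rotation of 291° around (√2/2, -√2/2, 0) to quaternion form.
-0.8241 + 0.4005i - 0.4005j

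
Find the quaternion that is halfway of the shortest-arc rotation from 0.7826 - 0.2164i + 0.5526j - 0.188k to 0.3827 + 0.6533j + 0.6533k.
0.6645 - 0.1234i + 0.6876j + 0.2653k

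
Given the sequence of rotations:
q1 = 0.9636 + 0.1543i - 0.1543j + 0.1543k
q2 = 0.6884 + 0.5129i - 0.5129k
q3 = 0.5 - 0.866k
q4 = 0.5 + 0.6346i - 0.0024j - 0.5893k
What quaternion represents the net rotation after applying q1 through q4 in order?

q2 · q1 = 0.6633 + 0.5213i - 0.2645j - 0.4672k
q3 · q2 · q1 = -0.0729 + 0.0316i - 0.5837j - 0.808k
q4 · q3 · q2 · q1 = -0.5341 - 0.3725i + 0.2025j - 0.7314k
-0.5341 - 0.3725i + 0.2025j - 0.7314k


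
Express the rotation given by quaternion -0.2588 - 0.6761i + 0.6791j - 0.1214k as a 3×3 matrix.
[[0.0482, -0.9811, -0.1873], [-0.8554, 0.0563, -0.5148], [0.5157, 0.1851, -0.8366]]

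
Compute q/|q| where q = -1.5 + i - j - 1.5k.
-0.5883 + 0.3922i - 0.3922j - 0.5883k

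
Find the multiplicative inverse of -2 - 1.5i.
-0.32 + 0.24i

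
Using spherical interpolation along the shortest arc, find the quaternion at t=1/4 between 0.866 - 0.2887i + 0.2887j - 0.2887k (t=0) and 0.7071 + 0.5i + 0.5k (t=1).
0.9624 - 0.0834i + 0.2448j - 0.0834k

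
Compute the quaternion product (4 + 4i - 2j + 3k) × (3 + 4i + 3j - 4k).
14 + 27i + 34j + 13k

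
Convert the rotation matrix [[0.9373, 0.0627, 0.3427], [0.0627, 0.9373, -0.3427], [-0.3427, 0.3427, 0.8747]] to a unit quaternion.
0.9682 + 0.177i + 0.177j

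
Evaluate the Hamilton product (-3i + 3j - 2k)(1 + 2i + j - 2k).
-1 - 7i - 7j - 11k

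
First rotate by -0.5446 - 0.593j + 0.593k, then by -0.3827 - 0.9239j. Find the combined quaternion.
-0.3395 - 0.5479i + 0.7301j - 0.2269k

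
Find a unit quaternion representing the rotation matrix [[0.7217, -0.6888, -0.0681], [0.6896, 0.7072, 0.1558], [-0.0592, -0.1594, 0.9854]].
0.9239 - 0.0853i - 0.0024j + 0.373k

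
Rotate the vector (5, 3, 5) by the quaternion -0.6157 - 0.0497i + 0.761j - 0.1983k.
(-6.731, 1.777, 3.246)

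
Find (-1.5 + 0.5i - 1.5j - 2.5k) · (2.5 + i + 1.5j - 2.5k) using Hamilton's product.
-8.25 + 7.25i - 7.25j - 0.25k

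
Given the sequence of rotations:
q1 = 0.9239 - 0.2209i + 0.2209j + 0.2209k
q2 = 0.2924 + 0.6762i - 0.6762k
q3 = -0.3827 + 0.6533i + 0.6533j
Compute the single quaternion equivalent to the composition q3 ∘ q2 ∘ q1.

q2 · q1 = 0.5689 + 0.7095i + 0.0646j - 0.4108k
q3 · q2 · q1 = -0.7234 - 0.1682i + 0.6153j - 0.2641k
-0.7234 - 0.1682i + 0.6153j - 0.2641k


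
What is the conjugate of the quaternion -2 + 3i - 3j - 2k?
-2 - 3i + 3j + 2k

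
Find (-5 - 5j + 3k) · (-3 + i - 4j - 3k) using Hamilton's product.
4 + 22i + 38j + 11k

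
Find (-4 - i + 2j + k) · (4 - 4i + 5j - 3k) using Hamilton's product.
-27 + i - 19j + 19k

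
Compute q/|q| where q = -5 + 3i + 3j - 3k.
-0.6934 + 0.416i + 0.416j - 0.416k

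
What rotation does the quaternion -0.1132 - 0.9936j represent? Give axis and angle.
axis = (0, -1, 0), θ = 193°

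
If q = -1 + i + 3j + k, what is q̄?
-1 - i - 3j - k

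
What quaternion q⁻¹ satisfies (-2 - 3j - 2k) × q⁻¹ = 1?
-0.1176 + 0.1765j + 0.1176k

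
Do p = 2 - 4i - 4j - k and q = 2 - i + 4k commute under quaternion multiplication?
No: pq = 4 - 26i + 9j + 2k ≠ 4 + 6i - 25j + 10k = qp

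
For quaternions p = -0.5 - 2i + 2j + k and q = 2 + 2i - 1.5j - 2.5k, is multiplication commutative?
No: pq = 8.5 - 8.5i + 1.75j + 2.25k ≠ 8.5 - 1.5i + 7.75j + 4.25k = qp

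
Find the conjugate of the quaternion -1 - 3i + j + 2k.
-1 + 3i - j - 2k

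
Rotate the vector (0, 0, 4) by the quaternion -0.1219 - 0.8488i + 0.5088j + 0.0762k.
(-1.014, -0.518, -3.835)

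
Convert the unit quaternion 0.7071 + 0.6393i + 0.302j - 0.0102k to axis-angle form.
axis = (0.9041, 0.4271, -0.0144), θ = π/2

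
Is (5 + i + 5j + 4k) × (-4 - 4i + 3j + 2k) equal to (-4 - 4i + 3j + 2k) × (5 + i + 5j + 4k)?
No: pq = -39 - 26i - 23j + 17k ≠ -39 - 22i + 13j - 29k = qp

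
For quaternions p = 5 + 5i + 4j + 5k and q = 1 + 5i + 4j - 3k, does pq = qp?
No: pq = -21 - 2i + 64j - 10k ≠ -21 + 62i - 16j - 10k = qp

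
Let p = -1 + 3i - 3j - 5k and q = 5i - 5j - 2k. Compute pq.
-40 - 24i - 14j + 2k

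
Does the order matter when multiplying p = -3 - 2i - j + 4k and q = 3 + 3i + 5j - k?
Yes: pq = 6 - 34i - 8j + 8k ≠ 6 + 4i - 28j + 22k = qp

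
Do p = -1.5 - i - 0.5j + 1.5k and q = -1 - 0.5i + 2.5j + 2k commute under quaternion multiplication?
No: pq = -0.75 - 3i - 2j - 7.25k ≠ -0.75 + 6.5i - 4.5j - 1.75k = qp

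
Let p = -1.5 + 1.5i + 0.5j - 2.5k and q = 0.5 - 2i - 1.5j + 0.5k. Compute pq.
4.25 + 0.25i + 6.75j - 3.25k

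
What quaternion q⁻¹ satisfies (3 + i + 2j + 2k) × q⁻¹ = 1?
0.1667 - 0.0556i - 0.1111j - 0.1111k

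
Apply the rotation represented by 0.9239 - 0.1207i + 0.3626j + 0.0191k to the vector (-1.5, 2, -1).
(-2.016, 1.782, -0.114)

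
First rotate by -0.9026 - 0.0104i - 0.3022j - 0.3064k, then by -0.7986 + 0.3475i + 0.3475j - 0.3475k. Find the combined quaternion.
0.723 - 0.5168i + 0.0378j + 0.4569k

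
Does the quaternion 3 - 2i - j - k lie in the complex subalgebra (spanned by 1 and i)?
No. The quaternion 3 - 2i - j - k has j-coefficient y = -1 and k-coefficient z = -1, not both zero, so it does not lie in the complex subalgebra spanned by 1 and i.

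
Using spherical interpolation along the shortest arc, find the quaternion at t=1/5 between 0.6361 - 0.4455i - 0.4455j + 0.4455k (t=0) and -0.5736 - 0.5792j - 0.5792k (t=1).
0.7049 - 0.3914i - 0.2438j + 0.5389k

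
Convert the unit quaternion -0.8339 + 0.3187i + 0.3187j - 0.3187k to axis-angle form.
axis = (√3/3, √3/3, -√3/3), θ = 293°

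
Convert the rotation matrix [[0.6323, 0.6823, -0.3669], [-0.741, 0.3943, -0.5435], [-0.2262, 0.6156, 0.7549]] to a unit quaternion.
0.8339 + 0.3475i - 0.0422j - 0.4267k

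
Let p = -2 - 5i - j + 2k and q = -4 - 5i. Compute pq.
-17 + 30i - 6j - 13k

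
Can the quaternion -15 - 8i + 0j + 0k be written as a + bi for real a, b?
Yes. The quaternion -15 - 8i has j- and k-coefficients y = z = 0, so it lies in the complex subalgebra spanned by 1 and i.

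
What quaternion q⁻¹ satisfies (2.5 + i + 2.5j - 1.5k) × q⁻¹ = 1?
0.1587 - 0.0635i - 0.1587j + 0.0952k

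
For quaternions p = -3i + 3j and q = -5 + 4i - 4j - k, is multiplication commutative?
No: pq = 24 + 12i - 18j ≠ 24 + 18i - 12j = qp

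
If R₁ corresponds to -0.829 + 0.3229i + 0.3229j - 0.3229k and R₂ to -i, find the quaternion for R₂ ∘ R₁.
0.3229 + 0.829i - 0.3229j - 0.3229k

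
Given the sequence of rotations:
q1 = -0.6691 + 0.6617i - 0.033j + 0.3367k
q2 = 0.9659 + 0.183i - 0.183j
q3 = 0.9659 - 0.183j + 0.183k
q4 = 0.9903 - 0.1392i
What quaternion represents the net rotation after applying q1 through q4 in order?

q2 · q1 = -0.7734 + 0.4551i + 0.029j + 0.4403k
q3 · q2 · q1 = -0.8223 + 0.3537i + 0.2528j + 0.367k
q4 · q3 · q2 · q1 = -0.7651 + 0.4647i + 0.3014j + 0.3283k
-0.7651 + 0.4647i + 0.3014j + 0.3283k


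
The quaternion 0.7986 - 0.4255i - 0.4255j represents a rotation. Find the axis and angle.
axis = (-√2/2, -√2/2, 0), θ = 74°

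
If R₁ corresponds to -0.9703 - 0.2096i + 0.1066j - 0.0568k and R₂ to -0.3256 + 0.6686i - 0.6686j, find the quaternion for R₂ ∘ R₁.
0.5273 - 0.5425i + 0.652j - 0.0504k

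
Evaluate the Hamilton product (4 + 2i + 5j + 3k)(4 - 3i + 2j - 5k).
27 - 35i + 29j + 11k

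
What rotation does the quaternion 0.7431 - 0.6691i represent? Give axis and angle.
axis = (-1, 0, 0), θ = 84°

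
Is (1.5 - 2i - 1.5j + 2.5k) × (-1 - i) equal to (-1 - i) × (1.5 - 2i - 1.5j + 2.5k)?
No: pq = -3.5 + 0.5i - j - 4k ≠ -3.5 + 0.5i + 4j - k = qp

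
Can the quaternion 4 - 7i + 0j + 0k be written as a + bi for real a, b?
Yes. The quaternion 4 - 7i has j- and k-coefficients y = z = 0, so it lies in the complex subalgebra spanned by 1 and i.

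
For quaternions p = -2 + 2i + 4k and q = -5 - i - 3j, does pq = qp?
No: pq = 12 + 4i + 2j - 26k ≠ 12 - 20i + 10j - 14k = qp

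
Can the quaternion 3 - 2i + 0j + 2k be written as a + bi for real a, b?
No. The quaternion 3 - 2i + 2k has j-coefficient y = 0 and k-coefficient z = 2, not both zero, so it does not lie in the complex subalgebra spanned by 1 and i.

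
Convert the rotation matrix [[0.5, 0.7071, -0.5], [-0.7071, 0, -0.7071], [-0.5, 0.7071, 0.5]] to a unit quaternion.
0.7071 + 0.5i - 0.5k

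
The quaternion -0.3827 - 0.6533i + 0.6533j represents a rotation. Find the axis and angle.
axis = (-√2/2, √2/2, 0), θ = 5π/4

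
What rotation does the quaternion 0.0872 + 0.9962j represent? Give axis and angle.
axis = (0, 1, 0), θ = 170°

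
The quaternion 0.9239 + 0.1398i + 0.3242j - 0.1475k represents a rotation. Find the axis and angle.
axis = (0.3654, 0.8473, -0.3855), θ = π/4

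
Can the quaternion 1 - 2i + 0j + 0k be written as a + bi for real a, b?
Yes. The quaternion 1 - 2i has j- and k-coefficients y = z = 0, so it lies in the complex subalgebra spanned by 1 and i.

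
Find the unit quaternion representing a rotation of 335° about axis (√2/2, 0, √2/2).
-0.9763 + 0.153i + 0.153k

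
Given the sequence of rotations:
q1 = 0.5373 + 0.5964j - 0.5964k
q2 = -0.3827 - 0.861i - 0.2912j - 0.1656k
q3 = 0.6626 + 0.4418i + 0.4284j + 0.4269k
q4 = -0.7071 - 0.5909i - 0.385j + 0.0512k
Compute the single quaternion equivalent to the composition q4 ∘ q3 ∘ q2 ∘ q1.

q2 · q1 = -0.1307 - 0.1902i - 0.8982j - 0.3742k
q3 · q2 · q1 = 0.542 + 0.0394i - 0.567j - 0.6191k
q4 · q3 · q2 · q1 = -0.5466 - 0.0807i - 0.1716j + 0.8157k
-0.5466 - 0.0807i - 0.1716j + 0.8157k


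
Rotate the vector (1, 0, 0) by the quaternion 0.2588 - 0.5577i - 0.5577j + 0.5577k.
(-0.244, 0.911, -0.333)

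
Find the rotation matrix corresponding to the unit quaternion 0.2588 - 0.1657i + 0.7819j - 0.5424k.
[[-0.8111, 0.0216, 0.5845], [-0.5399, 0.3567, -0.7624], [-0.225, -0.934, -0.2776]]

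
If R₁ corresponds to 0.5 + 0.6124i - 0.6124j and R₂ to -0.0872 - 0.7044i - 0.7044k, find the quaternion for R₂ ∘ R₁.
0.3878 - 0.837i - 0.378j + 0.0792k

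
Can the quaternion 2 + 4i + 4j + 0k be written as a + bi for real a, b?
No. The quaternion 2 + 4i + 4j has j-coefficient y = 4 and k-coefficient z = 0, not both zero, so it does not lie in the complex subalgebra spanned by 1 and i.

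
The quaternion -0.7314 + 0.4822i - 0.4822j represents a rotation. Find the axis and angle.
axis = (√2/2, -√2/2, 0), θ = 274°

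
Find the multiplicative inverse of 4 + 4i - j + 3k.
0.0952 - 0.0952i + 0.0238j - 0.0714k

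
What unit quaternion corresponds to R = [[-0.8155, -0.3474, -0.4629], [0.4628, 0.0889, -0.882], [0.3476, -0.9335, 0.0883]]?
-0.3007 + 0.0428i + 0.6738j - 0.6736k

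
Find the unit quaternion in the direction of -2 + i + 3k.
-0.5345 + 0.2673i + 0.8018k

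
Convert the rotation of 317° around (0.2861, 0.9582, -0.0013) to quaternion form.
-0.9304 + 0.1049i + 0.3512j - 0.0005k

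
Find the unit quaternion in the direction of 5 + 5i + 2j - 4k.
0.5976 + 0.5976i + 0.239j - 0.4781k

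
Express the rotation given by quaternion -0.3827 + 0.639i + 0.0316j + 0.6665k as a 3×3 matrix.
[[0.1096, 0.5505, 0.8276], [-0.4698, -0.7051, 0.5312], [0.876, -0.447, 0.1814]]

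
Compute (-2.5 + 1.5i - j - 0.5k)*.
-2.5 - 1.5i + j + 0.5k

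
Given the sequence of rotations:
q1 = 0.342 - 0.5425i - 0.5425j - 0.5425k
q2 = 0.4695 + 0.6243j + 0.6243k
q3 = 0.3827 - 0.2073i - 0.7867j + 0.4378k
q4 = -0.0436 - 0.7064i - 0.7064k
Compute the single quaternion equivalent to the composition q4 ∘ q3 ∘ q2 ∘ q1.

q2 · q1 = 0.8379 - 0.2547i - 0.3799j + 0.2975k
q3 · q2 · q1 = -0.1612 - 0.3389i - 0.8544j + 0.3591k
q4 · q3 · q2 · q1 = 0.0213 - 0.4749i + 0.5303j + 0.7018k
0.0213 - 0.4749i + 0.5303j + 0.7018k


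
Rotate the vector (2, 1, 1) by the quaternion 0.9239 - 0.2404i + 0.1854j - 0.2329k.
(2.441, 0.095, -0.176)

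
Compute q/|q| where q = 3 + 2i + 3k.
0.6396 + 0.4264i + 0.6396k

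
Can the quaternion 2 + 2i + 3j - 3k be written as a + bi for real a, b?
No. The quaternion 2 + 2i + 3j - 3k has j-coefficient y = 3 and k-coefficient z = -3, not both zero, so it does not lie in the complex subalgebra spanned by 1 and i.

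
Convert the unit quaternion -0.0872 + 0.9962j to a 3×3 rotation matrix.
[[-0.9848, 0, -0.1737], [0, 1, 0], [0.1737, 0, -0.9848]]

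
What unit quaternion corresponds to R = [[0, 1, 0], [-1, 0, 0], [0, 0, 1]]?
0.7071 - 0.7071k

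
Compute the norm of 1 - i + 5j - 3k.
6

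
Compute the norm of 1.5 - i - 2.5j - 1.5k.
3.428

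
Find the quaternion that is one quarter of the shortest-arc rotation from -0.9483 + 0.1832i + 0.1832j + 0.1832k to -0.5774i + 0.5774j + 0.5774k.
-0.8493 - 0.0438i + 0.372j + 0.372k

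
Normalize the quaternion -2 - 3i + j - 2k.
-0.4714 - 0.7071i + 0.2357j - 0.4714k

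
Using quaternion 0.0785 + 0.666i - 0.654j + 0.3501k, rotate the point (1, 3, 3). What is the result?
(-1.788, -2.9, -2.719)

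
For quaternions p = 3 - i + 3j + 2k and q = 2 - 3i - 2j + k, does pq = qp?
No: pq = 7 - 4i - 5j + 18k ≠ 7 - 18i + 5j - 4k = qp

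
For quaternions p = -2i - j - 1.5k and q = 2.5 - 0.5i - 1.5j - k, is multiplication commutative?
No: pq = -4 - 6.25i - 3.75j - 1.25k ≠ -4 - 3.75i - 1.25j - 6.25k = qp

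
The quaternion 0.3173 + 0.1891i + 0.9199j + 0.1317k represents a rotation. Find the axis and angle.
axis = (0.1994, 0.97, 0.1389), θ = 143°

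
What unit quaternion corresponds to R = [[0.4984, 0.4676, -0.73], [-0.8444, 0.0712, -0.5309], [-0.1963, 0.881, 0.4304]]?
0.7071 + 0.4992i - 0.1887j - 0.4639k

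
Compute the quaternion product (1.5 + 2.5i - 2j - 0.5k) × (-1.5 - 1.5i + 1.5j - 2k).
3.5 - 1.25i + 11j - 1.5k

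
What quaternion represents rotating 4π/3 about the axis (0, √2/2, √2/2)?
-0.5 + 0.6124j + 0.6124k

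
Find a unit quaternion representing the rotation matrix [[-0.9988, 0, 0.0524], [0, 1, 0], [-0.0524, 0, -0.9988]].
0.0262 + 0.9997j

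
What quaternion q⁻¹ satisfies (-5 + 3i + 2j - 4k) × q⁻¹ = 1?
-0.0926 - 0.0556i - 0.037j + 0.0741k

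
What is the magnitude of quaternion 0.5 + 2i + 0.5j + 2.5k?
3.279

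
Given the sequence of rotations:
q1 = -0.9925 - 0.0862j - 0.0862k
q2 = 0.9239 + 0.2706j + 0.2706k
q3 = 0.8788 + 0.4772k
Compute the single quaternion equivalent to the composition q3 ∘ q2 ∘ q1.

q2 · q1 = -0.8703 - 0.3482j - 0.3482k
q3 · q2 · q1 = -0.5987 + 0.1662i - 0.306j - 0.7213k
-0.5987 + 0.1662i - 0.306j - 0.7213k


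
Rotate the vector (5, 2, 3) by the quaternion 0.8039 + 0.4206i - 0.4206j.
(0.495, -2.505, 5.611)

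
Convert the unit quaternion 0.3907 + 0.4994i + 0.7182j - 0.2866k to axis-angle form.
axis = (0.5425, 0.7802, -0.3113), θ = 134°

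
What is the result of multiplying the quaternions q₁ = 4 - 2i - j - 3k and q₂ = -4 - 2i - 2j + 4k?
-10 - 10i + 10j + 30k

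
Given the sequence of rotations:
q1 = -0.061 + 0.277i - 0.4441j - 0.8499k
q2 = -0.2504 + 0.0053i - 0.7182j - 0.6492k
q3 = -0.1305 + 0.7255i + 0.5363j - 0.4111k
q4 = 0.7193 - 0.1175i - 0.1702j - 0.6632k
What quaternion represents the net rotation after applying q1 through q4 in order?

q2 · q1 = -0.8569 + 0.2524i - 0.0203j + 0.449k
q3 · q2 · q1 = 0.1242 - 0.4222i - 0.8864j + 0.1436k
q4 · q3 · q2 · q1 = -0.0159 - 0.9306i - 0.3619j + 0.0532k
-0.0159 - 0.9306i - 0.3619j + 0.0532k


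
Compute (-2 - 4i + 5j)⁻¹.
-0.0444 + 0.0889i - 0.1111j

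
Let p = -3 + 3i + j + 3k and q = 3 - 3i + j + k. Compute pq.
-4 + 16i - 12j + 12k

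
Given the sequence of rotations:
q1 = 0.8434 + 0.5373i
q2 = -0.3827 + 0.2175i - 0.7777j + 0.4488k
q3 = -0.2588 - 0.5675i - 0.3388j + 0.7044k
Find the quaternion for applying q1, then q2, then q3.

q2 · q1 = -0.4396 - 0.0222i - 0.4148j + 0.7964k
q3 · q2 · q1 = -0.6003 + 0.2776i + 0.6926j - 0.2879k
-0.6003 + 0.2776i + 0.6926j - 0.2879k


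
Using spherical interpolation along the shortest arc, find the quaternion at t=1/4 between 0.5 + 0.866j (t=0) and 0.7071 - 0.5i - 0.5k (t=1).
0.6461 - 0.1592i + 0.7293j - 0.1592k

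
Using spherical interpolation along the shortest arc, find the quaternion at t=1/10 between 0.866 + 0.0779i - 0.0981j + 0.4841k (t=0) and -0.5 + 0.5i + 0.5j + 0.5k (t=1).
0.9033 + 0.0054i - 0.1641j + 0.3964k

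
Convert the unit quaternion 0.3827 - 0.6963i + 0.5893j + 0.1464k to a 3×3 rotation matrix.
[[0.2626, -0.9327, 0.2472], [-0.7086, -0.0125, 0.7055], [-0.6549, -0.3604, -0.6642]]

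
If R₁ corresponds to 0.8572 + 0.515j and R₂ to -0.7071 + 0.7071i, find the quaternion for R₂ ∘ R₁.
-0.6061 + 0.6061i - 0.3642j + 0.3642k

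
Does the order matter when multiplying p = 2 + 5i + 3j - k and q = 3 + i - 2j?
Yes: pq = 7 + 15i + 4j - 16k ≠ 7 + 19i + 6j + 10k = qp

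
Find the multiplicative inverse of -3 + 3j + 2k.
-0.1364 - 0.1364j - 0.0909k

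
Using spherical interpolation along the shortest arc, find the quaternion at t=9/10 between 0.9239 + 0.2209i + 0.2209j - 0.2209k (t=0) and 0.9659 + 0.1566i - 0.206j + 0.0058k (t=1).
0.9724 + 0.1651i - 0.1639j - 0.0177k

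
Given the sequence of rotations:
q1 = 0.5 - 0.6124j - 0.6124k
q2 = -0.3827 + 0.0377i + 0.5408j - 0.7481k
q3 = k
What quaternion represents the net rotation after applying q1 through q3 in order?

q2 · q1 = -0.3183 - 0.7705i + 0.5279j - 0.1628k
q3 · q2 · q1 = 0.1628 - 0.5279i - 0.7705j - 0.3183k
0.1628 - 0.5279i - 0.7705j - 0.3183k


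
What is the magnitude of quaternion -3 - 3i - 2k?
√22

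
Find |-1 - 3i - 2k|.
√14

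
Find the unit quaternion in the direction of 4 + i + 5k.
0.6172 + 0.1543i + 0.7715k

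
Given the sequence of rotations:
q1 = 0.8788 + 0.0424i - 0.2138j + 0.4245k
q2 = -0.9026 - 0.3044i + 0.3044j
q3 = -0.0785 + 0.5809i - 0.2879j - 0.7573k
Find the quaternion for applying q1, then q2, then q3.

q2 · q1 = -0.7152 - 0.1766i + 0.5897j - 0.331k
q3 · q2 · q1 = 0.0778 + 0.1403i + 0.4856j + 0.8593k
0.0778 + 0.1403i + 0.4856j + 0.8593k


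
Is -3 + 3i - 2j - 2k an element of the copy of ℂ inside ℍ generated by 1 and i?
No. The quaternion -3 + 3i - 2j - 2k has j-coefficient y = -2 and k-coefficient z = -2, not both zero, so it does not lie in the complex subalgebra spanned by 1 and i.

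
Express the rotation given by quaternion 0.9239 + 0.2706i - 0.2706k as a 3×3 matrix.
[[0.8536, 0.5, -0.1464], [-0.5, 0.7071, -0.5], [-0.1464, 0.5, 0.8536]]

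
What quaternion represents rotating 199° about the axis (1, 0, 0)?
-0.165 + 0.9863i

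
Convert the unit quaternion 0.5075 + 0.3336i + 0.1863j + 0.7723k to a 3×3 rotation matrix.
[[-0.2623, -0.6596, 0.7044], [0.9082, -0.4155, -0.0508], [0.3262, 0.6264, 0.708]]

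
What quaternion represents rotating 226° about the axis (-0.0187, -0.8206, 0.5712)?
-0.3907 - 0.0172i - 0.7554j + 0.5258k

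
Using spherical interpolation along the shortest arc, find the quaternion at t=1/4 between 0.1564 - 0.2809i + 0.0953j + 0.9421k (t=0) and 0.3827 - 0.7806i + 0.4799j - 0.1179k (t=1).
0.2663 - 0.5101i + 0.2462j + 0.7799k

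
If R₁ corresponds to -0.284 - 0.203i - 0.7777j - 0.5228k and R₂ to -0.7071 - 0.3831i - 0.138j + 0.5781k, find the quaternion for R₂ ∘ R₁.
0.318 + 0.7741i + 0.2715j + 0.4754k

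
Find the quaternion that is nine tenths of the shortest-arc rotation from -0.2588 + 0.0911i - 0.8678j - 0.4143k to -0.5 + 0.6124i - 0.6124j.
-0.4875 + 0.5721i - 0.658j - 0.0458k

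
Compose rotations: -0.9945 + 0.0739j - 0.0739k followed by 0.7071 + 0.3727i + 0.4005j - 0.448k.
-0.7659 - 0.3671i - 0.3185j + 0.4208k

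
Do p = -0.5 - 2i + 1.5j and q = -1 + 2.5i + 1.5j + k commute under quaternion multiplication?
No: pq = 3.25 + 2.25i - 0.25j - 7.25k ≠ 3.25 - 0.75i - 4.25j + 6.25k = qp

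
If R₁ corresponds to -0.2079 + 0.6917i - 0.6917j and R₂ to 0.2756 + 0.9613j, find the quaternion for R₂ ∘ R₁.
0.6076 + 0.1906i - 0.3905j - 0.6649k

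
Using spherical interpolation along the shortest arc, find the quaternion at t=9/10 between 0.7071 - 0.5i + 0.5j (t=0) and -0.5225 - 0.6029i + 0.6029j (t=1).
-0.4043 - 0.6467i + 0.6467j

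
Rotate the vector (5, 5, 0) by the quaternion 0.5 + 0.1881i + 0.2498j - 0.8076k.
(2.362, -5.444, -3.845)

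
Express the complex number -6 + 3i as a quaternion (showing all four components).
-6 + 3i + 0j + 0k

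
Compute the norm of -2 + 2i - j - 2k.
√13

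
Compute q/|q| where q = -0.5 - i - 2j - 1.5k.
-0.1826 - 0.3651i - 0.7303j - 0.5477k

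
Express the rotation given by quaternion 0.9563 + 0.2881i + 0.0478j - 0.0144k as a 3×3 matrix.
[[0.995, 0.0551, 0.0831], [0, 0.8336, -0.5524], [-0.0997, 0.5496, 0.8294]]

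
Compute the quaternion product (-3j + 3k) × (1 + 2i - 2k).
6 + 6i + 3j + 9k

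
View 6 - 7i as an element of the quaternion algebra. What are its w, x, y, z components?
6 - 7i + 0j + 0k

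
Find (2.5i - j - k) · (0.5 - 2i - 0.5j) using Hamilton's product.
4.5 + 0.75i + 1.5j - 3.75k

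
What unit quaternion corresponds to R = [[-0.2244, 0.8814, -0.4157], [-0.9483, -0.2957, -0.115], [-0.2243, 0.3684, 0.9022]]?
0.5878 + 0.2056i - 0.0814j - 0.7782k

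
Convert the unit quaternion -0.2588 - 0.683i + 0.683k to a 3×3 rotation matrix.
[[0.067, 0.3535, -0.933], [-0.3535, -0.866, -0.3535], [-0.933, 0.3535, 0.067]]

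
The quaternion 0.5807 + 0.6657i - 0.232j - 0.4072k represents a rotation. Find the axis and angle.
axis = (0.8177, -0.285, -0.5002), θ = 109°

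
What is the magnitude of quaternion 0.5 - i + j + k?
1.803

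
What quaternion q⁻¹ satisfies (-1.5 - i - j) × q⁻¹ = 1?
-0.3529 + 0.2353i + 0.2353j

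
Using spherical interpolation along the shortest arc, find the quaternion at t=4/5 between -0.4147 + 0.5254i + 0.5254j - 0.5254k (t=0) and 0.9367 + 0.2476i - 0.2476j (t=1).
-0.9239 - 0.0842i + 0.349j - 0.1324k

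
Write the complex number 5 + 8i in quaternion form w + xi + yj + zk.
5 + 8i + 0j + 0k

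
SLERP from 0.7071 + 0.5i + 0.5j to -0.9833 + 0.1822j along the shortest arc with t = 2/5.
0.9111 + 0.3297i + 0.2473j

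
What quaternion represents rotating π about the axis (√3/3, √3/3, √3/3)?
0.5774i + 0.5774j + 0.5774k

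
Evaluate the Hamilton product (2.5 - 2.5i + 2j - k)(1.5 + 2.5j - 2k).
-3.25 - 5.25i + 4.25j - 12.75k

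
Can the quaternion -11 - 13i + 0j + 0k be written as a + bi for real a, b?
Yes. The quaternion -11 - 13i has j- and k-coefficients y = z = 0, so it lies in the complex subalgebra spanned by 1 and i.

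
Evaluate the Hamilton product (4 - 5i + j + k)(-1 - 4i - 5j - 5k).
-14 - 11i - 50j + 8k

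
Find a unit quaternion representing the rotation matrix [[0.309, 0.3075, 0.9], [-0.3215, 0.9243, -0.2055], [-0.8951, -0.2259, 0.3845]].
0.809 - 0.0063i + 0.5547j - 0.1944k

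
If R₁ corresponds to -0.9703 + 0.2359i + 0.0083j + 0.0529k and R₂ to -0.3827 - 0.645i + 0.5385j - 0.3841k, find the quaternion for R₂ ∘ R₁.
0.5393 + 0.5672i - 0.5822j + 0.2201k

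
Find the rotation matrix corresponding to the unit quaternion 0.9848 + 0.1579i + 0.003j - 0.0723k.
[[0.9895, 0.1433, -0.0169], [-0.1415, 0.9397, -0.3114], [-0.0287, 0.3106, 0.9501]]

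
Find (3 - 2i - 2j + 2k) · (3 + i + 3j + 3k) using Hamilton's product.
11 - 15i + 11j + 11k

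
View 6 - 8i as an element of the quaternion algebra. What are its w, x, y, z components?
6 - 8i + 0j + 0k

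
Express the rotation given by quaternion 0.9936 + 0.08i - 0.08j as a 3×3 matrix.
[[0.9872, -0.0128, -0.159], [-0.0128, 0.9872, -0.159], [0.159, 0.159, 0.9744]]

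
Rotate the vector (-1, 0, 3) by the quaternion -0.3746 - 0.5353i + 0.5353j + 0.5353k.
(-2.776, 1.49, -0.267)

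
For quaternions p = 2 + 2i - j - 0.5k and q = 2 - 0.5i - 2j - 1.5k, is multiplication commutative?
No: pq = 2.25 + 3.5i - 2.75j - 8.5k ≠ 2.25 + 2.5i - 9.25j + 0.5k = qp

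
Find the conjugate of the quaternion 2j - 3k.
-2j + 3k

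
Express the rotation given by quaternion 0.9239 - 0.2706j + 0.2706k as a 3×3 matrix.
[[0.7071, -0.5, -0.5], [0.5, 0.8536, -0.1464], [0.5, -0.1464, 0.8536]]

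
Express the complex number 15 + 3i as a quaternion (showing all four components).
15 + 3i + 0j + 0k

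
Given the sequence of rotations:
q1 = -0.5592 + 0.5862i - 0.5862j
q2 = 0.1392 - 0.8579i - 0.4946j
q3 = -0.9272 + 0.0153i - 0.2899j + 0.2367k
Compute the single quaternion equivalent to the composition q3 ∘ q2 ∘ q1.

q2 · q1 = 0.1351 + 0.5613i + 0.195j + 0.7928k
q3 · q2 · q1 = -0.265 - 0.7944i - 0.0992j - 0.5374k
-0.265 - 0.7944i - 0.0992j - 0.5374k


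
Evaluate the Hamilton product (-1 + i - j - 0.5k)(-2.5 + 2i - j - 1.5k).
-1.25 - 3.5i + 4j + 3.75k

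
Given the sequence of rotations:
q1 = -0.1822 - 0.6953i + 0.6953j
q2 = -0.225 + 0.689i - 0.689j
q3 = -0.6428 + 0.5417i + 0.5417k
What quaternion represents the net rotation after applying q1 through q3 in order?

q2 · q1 = 0.9991 + 0.0309i - 0.0309j
q3 · q2 · q1 = -0.659 + 0.5381i + 0.0366j + 0.5245k
-0.659 + 0.5381i + 0.0366j + 0.5245k


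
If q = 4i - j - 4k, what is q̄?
-4i + j + 4k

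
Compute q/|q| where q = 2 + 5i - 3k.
0.3244 + 0.8111i - 0.4867k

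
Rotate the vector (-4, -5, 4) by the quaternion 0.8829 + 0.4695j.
(1.08, -5, 5.553)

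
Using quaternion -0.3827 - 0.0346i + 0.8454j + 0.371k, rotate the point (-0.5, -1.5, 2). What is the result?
(-1.331, 0.289, -2.155)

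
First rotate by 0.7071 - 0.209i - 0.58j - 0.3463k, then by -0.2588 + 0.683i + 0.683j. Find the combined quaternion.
0.3559 + 0.3005i + 0.8696j - 0.1638k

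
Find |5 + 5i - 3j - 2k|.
√63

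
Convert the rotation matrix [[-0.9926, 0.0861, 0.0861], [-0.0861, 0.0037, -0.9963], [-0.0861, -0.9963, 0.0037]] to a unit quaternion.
-0.061 - 0.7058j + 0.7058k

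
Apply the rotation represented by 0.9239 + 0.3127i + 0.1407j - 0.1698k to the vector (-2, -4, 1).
(-3.259, -3.161, -0.623)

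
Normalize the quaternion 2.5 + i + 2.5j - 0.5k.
0.6742 + 0.2697i + 0.6742j - 0.1348k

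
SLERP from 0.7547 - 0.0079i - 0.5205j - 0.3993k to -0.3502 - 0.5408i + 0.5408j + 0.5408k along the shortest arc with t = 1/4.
0.6828 + 0.1404i - 0.552j - 0.4576k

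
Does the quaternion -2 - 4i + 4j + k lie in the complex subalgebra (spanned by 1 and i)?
No. The quaternion -2 - 4i + 4j + k has j-coefficient y = 4 and k-coefficient z = 1, not both zero, so it does not lie in the complex subalgebra spanned by 1 and i.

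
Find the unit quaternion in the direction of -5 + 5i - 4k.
-0.6155 + 0.6155i - 0.4924k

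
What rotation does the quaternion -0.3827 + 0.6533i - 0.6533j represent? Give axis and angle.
axis = (√2/2, -√2/2, 0), θ = 5π/4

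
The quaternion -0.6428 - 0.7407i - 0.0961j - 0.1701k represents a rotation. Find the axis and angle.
axis = (-0.9669, -0.1255, -0.2221), θ = 260°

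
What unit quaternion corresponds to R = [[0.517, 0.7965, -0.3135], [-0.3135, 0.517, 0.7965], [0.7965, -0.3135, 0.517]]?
0.7986 - 0.3475i - 0.3475j - 0.3475k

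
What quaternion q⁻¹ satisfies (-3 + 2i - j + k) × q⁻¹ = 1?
-0.2 - 0.1333i + 0.0667j - 0.0667k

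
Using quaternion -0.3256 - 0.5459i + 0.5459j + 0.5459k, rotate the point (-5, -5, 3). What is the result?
(-0.692, 6.439, -4.131)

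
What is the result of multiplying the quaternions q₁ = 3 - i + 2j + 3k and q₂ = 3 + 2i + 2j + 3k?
-2 + 3i + 21j + 12k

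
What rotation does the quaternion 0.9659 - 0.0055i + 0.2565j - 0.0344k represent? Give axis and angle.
axis = (-0.0212, 0.9909, -0.1329), θ = π/6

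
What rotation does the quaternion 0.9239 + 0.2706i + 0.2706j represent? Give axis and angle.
axis = (√2/2, √2/2, 0), θ = π/4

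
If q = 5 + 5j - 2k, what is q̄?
5 - 5j + 2k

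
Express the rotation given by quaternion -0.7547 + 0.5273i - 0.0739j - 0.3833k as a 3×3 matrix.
[[0.6952, -0.6565, -0.2927], [0.5006, 0.1501, 0.8526], [-0.5158, -0.7393, 0.433]]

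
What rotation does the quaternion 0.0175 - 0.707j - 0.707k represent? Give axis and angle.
axis = (0, -√2/2, -√2/2), θ = 178°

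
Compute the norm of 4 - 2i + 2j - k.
5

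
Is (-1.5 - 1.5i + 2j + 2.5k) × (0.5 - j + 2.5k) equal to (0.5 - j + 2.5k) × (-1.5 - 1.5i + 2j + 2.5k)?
No: pq = -5 + 6.75i + 6.25j - k ≠ -5 - 8.25i - 1.25j - 4k = qp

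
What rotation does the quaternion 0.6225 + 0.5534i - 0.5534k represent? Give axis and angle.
axis = (√2/2, 0, -√2/2), θ = 103°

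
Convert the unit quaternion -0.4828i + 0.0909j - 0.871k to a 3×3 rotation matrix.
[[-0.5338, -0.0878, 0.841], [-0.0878, -0.9835, -0.1583], [0.841, -0.1583, 0.5173]]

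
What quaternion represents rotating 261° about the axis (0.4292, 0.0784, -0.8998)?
-0.6494 + 0.3264i + 0.0596j - 0.6842k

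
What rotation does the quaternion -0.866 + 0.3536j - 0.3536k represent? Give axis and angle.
axis = (0, √2/2, -√2/2), θ = 5π/3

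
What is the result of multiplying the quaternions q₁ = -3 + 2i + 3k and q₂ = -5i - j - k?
13 + 18i - 10j + k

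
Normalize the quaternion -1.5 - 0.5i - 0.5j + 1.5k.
-0.6708 - 0.2236i - 0.2236j + 0.6708k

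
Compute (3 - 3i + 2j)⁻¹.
0.1364 + 0.1364i - 0.0909j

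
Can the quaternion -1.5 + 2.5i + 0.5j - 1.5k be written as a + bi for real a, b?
No. The quaternion -1.5 + 2.5i + 0.5j - 1.5k has j-coefficient y = 0.5 and k-coefficient z = -1.5, not both zero, so it does not lie in the complex subalgebra spanned by 1 and i.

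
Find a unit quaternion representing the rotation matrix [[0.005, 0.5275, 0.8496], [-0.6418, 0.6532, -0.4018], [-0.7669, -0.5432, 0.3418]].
0.7071 - 0.05i + 0.5715j - 0.4134k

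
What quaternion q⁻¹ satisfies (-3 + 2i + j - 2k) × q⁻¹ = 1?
-0.1667 - 0.1111i - 0.0556j + 0.1111k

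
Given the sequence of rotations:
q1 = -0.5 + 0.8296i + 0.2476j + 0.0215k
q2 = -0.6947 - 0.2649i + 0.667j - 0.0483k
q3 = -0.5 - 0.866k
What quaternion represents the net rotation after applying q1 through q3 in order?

q2 · q1 = 0.403 - 0.4176i - 0.5399j - 0.6097k
q3 · q2 · q1 = -0.7295 - 0.2588i + 0.6316j - 0.0441k
-0.7295 - 0.2588i + 0.6316j - 0.0441k


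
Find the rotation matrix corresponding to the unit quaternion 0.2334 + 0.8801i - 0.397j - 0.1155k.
[[0.6581, -0.6449, -0.3886], [-0.7527, -0.5758, -0.3191], [-0.018, 0.5025, -0.8644]]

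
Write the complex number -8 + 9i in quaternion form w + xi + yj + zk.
-8 + 9i + 0j + 0k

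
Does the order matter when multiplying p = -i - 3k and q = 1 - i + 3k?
Yes: pq = 8 - i + 6j - 3k ≠ 8 - i - 6j - 3k = qp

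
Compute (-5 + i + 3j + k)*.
-5 - i - 3j - k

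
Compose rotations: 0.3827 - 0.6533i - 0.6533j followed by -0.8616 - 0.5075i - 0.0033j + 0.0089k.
-0.6634 + 0.3745i + 0.5558j + 0.3328k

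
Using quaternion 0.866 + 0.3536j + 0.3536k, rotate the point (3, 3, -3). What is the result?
(-2.175, 3.337, -3.337)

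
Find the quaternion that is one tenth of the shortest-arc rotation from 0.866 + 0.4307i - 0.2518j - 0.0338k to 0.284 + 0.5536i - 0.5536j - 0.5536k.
0.8317 + 0.4606i - 0.2954j - 0.0942k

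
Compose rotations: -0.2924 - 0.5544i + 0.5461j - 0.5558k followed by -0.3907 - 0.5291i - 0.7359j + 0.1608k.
0.3122 + 0.6925i - 0.3814j - 0.5268k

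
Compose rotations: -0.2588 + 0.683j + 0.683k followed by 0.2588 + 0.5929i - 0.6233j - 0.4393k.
0.6588 - 0.2791i - 0.0669j + 0.6954k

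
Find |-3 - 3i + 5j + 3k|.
√52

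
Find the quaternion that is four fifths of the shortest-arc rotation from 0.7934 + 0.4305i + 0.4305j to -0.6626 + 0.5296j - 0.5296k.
0.7981 + 0.1132i - 0.358j + 0.4712k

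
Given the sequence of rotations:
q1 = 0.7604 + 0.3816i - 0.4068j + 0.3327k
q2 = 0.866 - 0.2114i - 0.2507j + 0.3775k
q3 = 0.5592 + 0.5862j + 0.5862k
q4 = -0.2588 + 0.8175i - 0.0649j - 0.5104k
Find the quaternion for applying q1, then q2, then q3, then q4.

q2 · q1 = 0.5116 + 0.2399i - 0.3285j + 0.7568k
q3 · q2 · q1 = 0.035 + 0.7704i + 0.2568j + 0.5825k
q4 · q3 · q2 · q1 = -0.3249 - 0.0775i - 0.9381j + 0.0913k
-0.3249 - 0.0775i - 0.9381j + 0.0913k


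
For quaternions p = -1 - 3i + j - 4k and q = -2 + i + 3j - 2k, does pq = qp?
No: pq = -6 + 15i - 15j ≠ -6 - 5i + 5j + 20k = qp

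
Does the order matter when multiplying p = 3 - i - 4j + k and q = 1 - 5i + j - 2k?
Yes: pq = 4 - 9i - 8j - 26k ≠ 4 - 23i + 6j + 16k = qp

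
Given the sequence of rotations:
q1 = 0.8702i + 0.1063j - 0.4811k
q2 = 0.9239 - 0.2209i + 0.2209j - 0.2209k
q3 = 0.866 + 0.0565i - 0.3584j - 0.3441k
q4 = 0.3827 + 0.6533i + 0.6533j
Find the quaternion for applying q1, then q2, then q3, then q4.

q2 · q1 = 0.0625 + 0.7212i - 0.2003j - 0.6602k
q3 · q2 · q1 = -0.2856 + 0.7958i - 0.4067j - 0.3461k
q4 · q3 · q2 · q1 = -0.3635 - 0.1081i - 0.1161j - 0.918k
-0.3635 - 0.1081i - 0.1161j - 0.918k


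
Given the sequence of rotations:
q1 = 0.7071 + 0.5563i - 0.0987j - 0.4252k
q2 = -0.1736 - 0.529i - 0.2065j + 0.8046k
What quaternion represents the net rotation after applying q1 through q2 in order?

q2 · q1 = 0.4933 - 0.3034i + 0.0938j + 0.8098k
0.4933 - 0.3034i + 0.0938j + 0.8098k


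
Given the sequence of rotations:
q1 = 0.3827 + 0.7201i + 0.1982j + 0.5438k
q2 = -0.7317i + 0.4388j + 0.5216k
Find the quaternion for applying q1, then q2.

q2 · q1 = 0.1563 - 0.1448i + 0.9414j - 0.2614k
0.1563 - 0.1448i + 0.9414j - 0.2614k


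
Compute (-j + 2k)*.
j - 2k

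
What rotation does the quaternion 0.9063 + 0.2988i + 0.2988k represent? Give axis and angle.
axis = (√2/2, 0, √2/2), θ = 50°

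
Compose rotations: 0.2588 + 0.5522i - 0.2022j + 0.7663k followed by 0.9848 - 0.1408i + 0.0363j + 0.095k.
0.2672 + 0.5544i - 0.0294j + 0.7877k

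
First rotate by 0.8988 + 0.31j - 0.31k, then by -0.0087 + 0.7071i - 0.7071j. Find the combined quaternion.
0.2114 + 0.8547i - 0.419j + 0.2219k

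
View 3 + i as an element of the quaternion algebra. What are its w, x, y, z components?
3 + i + 0j + 0k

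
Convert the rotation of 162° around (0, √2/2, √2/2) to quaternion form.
0.1564 + 0.6984j + 0.6984k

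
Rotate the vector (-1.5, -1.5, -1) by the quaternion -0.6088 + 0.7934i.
(-1.5, -0.578, 1.708)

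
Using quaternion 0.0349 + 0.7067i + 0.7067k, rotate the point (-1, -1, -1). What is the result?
(-0.951, 0.998, -1.049)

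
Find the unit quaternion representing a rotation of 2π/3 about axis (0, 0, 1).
0.5 + 0.866k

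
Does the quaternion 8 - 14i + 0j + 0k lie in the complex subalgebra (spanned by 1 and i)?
Yes. The quaternion 8 - 14i has j- and k-coefficients y = z = 0, so it lies in the complex subalgebra spanned by 1 and i.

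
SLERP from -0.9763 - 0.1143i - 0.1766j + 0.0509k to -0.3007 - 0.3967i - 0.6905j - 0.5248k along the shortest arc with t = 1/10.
-0.9549 - 0.1567i - 0.2518j - 0.0174k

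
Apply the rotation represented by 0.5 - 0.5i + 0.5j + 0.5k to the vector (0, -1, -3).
(1, -3, 0)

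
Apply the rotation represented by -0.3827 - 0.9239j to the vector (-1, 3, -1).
(0, 3, 1.414)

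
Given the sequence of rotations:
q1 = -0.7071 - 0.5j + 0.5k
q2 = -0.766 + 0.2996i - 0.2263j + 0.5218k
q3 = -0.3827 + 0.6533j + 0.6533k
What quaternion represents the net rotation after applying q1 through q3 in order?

q2 · q1 = 0.1676 - 0.0641i + 0.3932j - 0.9018k
q3 · q2 · q1 = 0.2681 - 0.8215i - 0.0829j + 0.4965k
0.2681 - 0.8215i - 0.0829j + 0.4965k


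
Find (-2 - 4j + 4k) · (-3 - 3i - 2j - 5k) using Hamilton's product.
18 + 34i + 4j - 14k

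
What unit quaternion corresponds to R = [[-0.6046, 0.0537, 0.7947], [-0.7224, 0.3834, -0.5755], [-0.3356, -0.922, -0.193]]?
0.3827 - 0.2264i + 0.7384j - 0.507k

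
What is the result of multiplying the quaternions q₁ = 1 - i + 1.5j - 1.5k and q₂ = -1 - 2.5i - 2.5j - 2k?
-2.75 - 8.25i - 2.25j + 5.75k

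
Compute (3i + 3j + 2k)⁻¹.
-0.1364i - 0.1364j - 0.0909k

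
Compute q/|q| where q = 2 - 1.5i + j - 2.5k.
0.5443 - 0.4082i + 0.2722j - 0.6804k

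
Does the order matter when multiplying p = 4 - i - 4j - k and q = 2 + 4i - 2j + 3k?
Yes: pq = 7 - 17j + 28k ≠ 7 + 28i - 15j - 8k = qp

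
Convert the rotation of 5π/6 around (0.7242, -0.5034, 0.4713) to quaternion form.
0.2588 + 0.6995i - 0.4862j + 0.4552k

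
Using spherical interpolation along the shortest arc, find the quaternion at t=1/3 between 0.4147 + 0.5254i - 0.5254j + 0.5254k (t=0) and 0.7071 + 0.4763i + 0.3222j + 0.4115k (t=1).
0.5709 + 0.5632i - 0.2585j + 0.5385k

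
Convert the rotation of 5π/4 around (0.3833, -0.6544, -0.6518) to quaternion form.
-0.3827 + 0.3541i - 0.6046j - 0.6022k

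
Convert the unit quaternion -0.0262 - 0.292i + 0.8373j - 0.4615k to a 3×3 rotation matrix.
[[-0.8281, -0.5132, 0.2256], [-0.4648, 0.4035, -0.7881], [0.3134, -0.7575, -0.5727]]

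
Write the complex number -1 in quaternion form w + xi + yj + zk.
-1 + 0i + 0j + 0k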